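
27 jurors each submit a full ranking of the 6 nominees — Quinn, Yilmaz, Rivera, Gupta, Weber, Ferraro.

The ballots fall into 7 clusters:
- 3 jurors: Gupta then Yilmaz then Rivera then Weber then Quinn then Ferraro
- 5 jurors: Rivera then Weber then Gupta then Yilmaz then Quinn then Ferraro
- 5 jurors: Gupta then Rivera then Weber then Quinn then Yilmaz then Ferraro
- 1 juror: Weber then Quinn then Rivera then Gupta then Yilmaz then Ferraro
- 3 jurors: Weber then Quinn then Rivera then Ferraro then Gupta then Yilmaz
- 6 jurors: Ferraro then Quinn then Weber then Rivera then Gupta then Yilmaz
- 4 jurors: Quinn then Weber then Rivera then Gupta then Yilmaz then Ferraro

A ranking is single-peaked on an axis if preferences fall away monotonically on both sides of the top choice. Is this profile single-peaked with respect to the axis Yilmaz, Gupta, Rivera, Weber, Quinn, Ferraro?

yes

Axis positions: Yilmaz=1, Gupta=2, Rivera=3, Weber=4, Quinn=5, Ferraro=6.
Cluster 1 (peak Gupta at position 2): ranking walks positions 2-1-3-4-5-6, expanding outward from the peak — single-peaked.
Cluster 2 (peak Rivera at position 3): ranking walks positions 3-4-2-1-5-6, expanding outward from the peak — single-peaked.
Cluster 3 (peak Gupta at position 2): ranking walks positions 2-3-4-5-1-6, expanding outward from the peak — single-peaked.
Cluster 4 (peak Weber at position 4): ranking walks positions 4-5-3-2-1-6, expanding outward from the peak — single-peaked.
Cluster 5 (peak Weber at position 4): ranking walks positions 4-5-3-6-2-1, expanding outward from the peak — single-peaked.
Cluster 6 (peak Ferraro at position 6): ranking walks positions 6-5-4-3-2-1, expanding outward from the peak — single-peaked.
Cluster 7 (peak Quinn at position 5): ranking walks positions 5-4-3-2-1-6, expanding outward from the peak — single-peaked.
Every ranking is single-peaked on this axis.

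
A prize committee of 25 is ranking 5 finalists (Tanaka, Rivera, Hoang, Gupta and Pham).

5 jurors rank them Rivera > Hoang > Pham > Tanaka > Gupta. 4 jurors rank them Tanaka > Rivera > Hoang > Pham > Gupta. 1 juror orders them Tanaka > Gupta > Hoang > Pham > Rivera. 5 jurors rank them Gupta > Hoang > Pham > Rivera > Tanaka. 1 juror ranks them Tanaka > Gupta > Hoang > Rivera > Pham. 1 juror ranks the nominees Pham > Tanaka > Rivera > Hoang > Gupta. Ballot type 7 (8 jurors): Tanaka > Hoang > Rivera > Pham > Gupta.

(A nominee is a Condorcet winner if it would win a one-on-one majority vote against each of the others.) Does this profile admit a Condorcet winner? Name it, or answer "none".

Check each pair by majority over 25 ballots:
Tanaka vs Rivera: 15 to 10, Tanaka.
Tanaka vs Hoang: Tanaka preferred on 4+1+1+1+8 = 15 ballots; Tanaka wins 15–10.
Tanaka vs Gupta: 20 to 5, Tanaka.
Tanaka vs Pham: 4+1+1+8 = 14 for Tanaka, 11 for Pham — Tanaka by 14–11.
Rivera vs Hoang: 5+4+1 = 10 for Rivera, 15 for Hoang — Hoang by 15–10.
Rivera vs Gupta: Rivera is ranked higher on 5+4+1+8 = 18 ballots, Gupta on 7. Rivera wins 18–7.
Rivera vs Pham: Rivera preferred on 5+4+1+8 = 18 ballots; Rivera wins 18–7.
Hoang vs Gupta: Hoang is ranked higher on 5+4+1+8 = 18 ballots, Gupta on 7. Hoang wins 18–7.
Hoang vs Pham: Hoang is ranked higher on 5+4+1+5+1+8 = 24 ballots, Pham on 1. Hoang wins 24–1.
Gupta vs Pham: 1+5+1 = 7 for Gupta, 18 for Pham — Pham by 18–7.
Tanaka defeats every rival head-to-head and is the Condorcet winner.

Tanaka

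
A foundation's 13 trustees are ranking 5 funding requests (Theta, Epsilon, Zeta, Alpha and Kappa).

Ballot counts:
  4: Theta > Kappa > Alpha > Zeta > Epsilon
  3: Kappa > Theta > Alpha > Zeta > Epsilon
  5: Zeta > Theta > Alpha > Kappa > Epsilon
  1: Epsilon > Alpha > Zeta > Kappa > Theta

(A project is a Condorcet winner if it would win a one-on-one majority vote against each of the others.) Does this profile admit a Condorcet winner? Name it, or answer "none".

Theta

Check each pair by majority over 13 ballots:
Theta vs Epsilon: 12 to 1, Theta.
Theta vs Zeta: 7 to 6, Theta.
Theta vs Alpha: 4+3+5 = 12 for Theta, 1 for Alpha — Theta by 12–1.
Theta vs Kappa: Theta preferred on 4+5 = 9 ballots; Theta wins 9–4.
Epsilon vs Zeta: Epsilon is ranked higher on 1 ballot, Zeta on 12. Zeta wins 12–1.
Epsilon vs Alpha: 1 to 12, Alpha.
Epsilon vs Kappa: Epsilon preferred on 1 ballot; Kappa wins 12–1.
Zeta vs Alpha: Zeta is ranked higher on 5 ballots, Alpha on 8. Alpha wins 8–5.
Zeta vs Kappa: 5+1 = 6 for Zeta, 7 for Kappa — Kappa by 7–6.
Alpha vs Kappa: Alpha preferred on 5+1 = 6 ballots; Kappa wins 7–6.
Theta wins every pairwise contest, so Theta is the Condorcet winner.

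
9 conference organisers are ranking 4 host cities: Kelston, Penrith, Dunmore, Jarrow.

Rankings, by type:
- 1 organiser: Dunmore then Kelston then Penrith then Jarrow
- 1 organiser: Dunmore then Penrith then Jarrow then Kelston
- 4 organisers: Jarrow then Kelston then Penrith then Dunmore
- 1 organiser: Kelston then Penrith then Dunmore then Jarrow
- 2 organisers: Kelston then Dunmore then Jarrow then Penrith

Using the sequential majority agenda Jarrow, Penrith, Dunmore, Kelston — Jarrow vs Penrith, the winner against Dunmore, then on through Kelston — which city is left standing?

Kelston

Round 1: Jarrow vs Penrith — 6–3, Jarrow advances.
Round 2: Jarrow vs Dunmore — 4–5, Dunmore advances.
Round 3: Dunmore vs Kelston — 2–7, Kelston advances.
The agenda winner is Kelston.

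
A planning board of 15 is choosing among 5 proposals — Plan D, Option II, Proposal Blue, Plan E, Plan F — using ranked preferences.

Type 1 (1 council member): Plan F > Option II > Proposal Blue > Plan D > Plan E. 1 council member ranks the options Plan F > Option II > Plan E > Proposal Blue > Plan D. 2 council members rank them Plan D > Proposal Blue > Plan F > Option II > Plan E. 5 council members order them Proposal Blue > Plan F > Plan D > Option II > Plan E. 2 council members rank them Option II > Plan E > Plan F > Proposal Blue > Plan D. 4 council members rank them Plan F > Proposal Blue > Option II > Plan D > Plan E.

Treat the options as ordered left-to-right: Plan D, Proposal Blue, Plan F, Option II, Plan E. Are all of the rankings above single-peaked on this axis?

yes

Axis positions: Plan D=1, Proposal Blue=2, Plan F=3, Option II=4, Plan E=5.
Type 1 (peak Plan F at position 3): ranking walks positions 3-4-2-1-5, expanding outward from the peak — single-peaked.
Type 2 (peak Plan F at position 3): ranking walks positions 3-4-5-2-1, expanding outward from the peak — single-peaked.
Type 3 (peak Plan D at position 1): ranking walks positions 1-2-3-4-5, expanding outward from the peak — single-peaked.
Type 4 (peak Proposal Blue at position 2): ranking walks positions 2-3-1-4-5, expanding outward from the peak — single-peaked.
Type 5 (peak Option II at position 4): ranking walks positions 4-5-3-2-1, expanding outward from the peak — single-peaked.
Type 6 (peak Plan F at position 3): ranking walks positions 3-2-4-1-5, expanding outward from the peak — single-peaked.
Every ranking is single-peaked on this axis.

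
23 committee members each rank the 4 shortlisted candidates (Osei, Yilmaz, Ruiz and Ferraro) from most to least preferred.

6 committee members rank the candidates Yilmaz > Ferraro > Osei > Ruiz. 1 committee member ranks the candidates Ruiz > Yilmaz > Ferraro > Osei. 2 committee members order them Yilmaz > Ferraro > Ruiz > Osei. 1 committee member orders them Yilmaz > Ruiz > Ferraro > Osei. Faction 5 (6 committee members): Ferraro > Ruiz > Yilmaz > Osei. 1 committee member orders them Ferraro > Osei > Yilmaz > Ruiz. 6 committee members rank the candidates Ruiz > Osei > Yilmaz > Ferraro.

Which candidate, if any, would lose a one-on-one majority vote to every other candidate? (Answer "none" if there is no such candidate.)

Osei

Pairwise majorities:
Osei–Yilmaz: Yilmaz 16–7.
Osei vs Ruiz: Ruiz wins 16–7.
Osei vs Ferraro: Osei is ranked higher on 6 ballots, Ferraro on 17. Ferraro wins 17–6.
Yilmaz–Ruiz: Ruiz 13–10.
Yilmaz vs Ferraro: Yilmaz, 16–7.
Ruiz vs Ferraro: Ferraro wins 15–8.
Osei is beaten in every head-to-head and is the Condorcet loser.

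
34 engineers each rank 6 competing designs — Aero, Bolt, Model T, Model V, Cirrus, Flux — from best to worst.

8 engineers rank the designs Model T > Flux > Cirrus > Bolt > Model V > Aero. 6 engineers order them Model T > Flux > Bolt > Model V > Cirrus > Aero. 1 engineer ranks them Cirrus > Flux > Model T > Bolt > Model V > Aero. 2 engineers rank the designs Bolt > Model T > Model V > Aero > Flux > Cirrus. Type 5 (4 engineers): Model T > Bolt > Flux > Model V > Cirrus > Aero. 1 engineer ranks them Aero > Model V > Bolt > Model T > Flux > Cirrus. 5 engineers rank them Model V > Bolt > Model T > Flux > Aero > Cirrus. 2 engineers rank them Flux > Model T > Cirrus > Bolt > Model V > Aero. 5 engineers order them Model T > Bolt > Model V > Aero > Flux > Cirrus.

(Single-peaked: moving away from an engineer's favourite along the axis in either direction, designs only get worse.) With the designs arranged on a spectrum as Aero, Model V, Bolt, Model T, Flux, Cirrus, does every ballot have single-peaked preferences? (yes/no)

yes

Axis positions: Aero=1, Model V=2, Bolt=3, Model T=4, Flux=5, Cirrus=6.
Type 1 (peak Model T at position 4): ranking walks positions 4-5-6-3-2-1, expanding outward from the peak — single-peaked.
Type 2 (peak Model T at position 4): ranking walks positions 4-5-3-2-6-1, expanding outward from the peak — single-peaked.
Type 3 (peak Cirrus at position 6): ranking walks positions 6-5-4-3-2-1, expanding outward from the peak — single-peaked.
Type 4 (peak Bolt at position 3): ranking walks positions 3-4-2-1-5-6, expanding outward from the peak — single-peaked.
Type 5 (peak Model T at position 4): ranking walks positions 4-3-5-2-6-1, expanding outward from the peak — single-peaked.
Type 6 (peak Aero at position 1): ranking walks positions 1-2-3-4-5-6, expanding outward from the peak — single-peaked.
Type 7 (peak Model V at position 2): ranking walks positions 2-3-4-5-1-6, expanding outward from the peak — single-peaked.
Type 8 (peak Flux at position 5): ranking walks positions 5-4-6-3-2-1, expanding outward from the peak — single-peaked.
Type 9 (peak Model T at position 4): ranking walks positions 4-3-2-1-5-6, expanding outward from the peak — single-peaked.
Every ranking is single-peaked on this axis.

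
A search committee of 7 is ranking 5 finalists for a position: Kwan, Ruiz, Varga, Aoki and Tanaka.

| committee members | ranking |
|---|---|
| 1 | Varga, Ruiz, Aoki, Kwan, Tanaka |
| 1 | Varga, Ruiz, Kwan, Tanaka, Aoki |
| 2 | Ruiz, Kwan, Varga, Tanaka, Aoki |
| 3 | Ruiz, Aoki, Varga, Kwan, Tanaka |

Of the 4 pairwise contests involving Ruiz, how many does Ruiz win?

4

Ruiz against each rival (7 committee members):
Ruiz vs Kwan: Ruiz, 7–0.
Ruiz vs Varga: Ruiz wins 5–2.
Ruiz vs Aoki: Ruiz is ranked higher on 1+1+2+3 = 7 ballots, Aoki on 0. Ruiz wins 7–0.
Ruiz vs Tanaka: Ruiz is ranked higher on 1+1+2+3 = 7 ballots, Tanaka on 0. Ruiz wins 7–0.
Ruiz beats Kwan, Varga, Aoki, Tanaka — 4 pairwise wins.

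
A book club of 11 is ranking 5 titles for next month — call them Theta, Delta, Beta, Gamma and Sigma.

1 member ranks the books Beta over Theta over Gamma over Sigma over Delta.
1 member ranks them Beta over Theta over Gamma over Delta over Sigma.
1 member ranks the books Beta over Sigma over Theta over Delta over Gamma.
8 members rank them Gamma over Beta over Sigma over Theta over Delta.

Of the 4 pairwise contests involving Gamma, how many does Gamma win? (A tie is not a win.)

Gamma against each rival (11 members):
Gamma vs Theta: Gamma preferred on 8 ballots; Gamma wins 8–3.
Gamma vs Delta: Gamma preferred on 1+1+8 = 10 ballots; Gamma wins 10–1.
Gamma–Beta: Gamma 8–3.
Gamma vs Sigma: 1+1+8 = 10 for Gamma, 1 for Sigma — Gamma by 10–1.
Gamma beats Theta, Delta, Beta, Sigma — 4 pairwise wins.

4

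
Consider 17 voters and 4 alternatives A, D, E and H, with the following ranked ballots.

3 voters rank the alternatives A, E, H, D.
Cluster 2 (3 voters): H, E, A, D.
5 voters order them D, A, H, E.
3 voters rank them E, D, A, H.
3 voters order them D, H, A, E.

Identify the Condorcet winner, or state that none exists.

none

Head-to-head results (17 voters):
A vs D: A preferred on 3+3 = 6 ballots; D wins 11–6.
A vs E: 11 to 6, A.
A vs H: A preferred on 3+5+3 = 11 ballots; A wins 11–6.
D vs E: D preferred on 5+3 = 8 ballots; E wins 9–8.
D vs H: D is ranked higher on 5+3+3 = 11 ballots, H on 6. D wins 11–6.
E vs H: 6 to 11, H.
Each alternative drops at least one matchup (A loses to D; D loses to E; E loses to A; H loses to A); the cycle A > E > D > A rules out a Condorcet winner.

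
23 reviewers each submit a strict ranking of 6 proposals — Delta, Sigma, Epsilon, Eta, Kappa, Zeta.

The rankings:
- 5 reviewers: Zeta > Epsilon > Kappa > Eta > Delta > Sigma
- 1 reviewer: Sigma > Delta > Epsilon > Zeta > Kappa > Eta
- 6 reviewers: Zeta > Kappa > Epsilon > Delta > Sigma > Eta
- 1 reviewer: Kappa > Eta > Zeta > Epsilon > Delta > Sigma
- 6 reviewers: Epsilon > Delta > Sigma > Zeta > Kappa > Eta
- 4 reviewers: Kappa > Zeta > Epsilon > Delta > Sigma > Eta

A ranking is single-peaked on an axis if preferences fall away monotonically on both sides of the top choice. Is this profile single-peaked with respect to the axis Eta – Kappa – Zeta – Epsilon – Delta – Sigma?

Axis positions: Eta=1, Kappa=2, Zeta=3, Epsilon=4, Delta=5, Sigma=6.
Faction 1 (peak Zeta at position 3): ranking walks positions 3-4-2-1-5-6, expanding outward from the peak — single-peaked.
Faction 2 (peak Sigma at position 6): ranking walks positions 6-5-4-3-2-1, expanding outward from the peak — single-peaked.
Faction 3 (peak Zeta at position 3): ranking walks positions 3-2-4-5-6-1, expanding outward from the peak — single-peaked.
Faction 4 (peak Kappa at position 2): ranking walks positions 2-1-3-4-5-6, expanding outward from the peak — single-peaked.
Faction 5 (peak Epsilon at position 4): ranking walks positions 4-5-6-3-2-1, expanding outward from the peak — single-peaked.
Faction 6 (peak Kappa at position 2): ranking walks positions 2-3-4-5-6-1, expanding outward from the peak — single-peaked.
Every ranking is single-peaked on this axis.

yes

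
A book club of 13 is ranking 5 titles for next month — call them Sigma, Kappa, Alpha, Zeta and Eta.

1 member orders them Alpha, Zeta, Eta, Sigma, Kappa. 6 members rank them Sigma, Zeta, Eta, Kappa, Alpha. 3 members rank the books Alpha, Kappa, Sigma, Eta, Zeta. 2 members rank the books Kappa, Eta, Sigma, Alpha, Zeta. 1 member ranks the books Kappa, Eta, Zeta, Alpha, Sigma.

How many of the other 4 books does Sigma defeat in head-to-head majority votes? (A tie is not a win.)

4

Sigma against each rival (13 members):
Sigma vs Kappa: 1+6 = 7 for Sigma, 6 for Kappa — Sigma by 7–6.
Sigma vs Alpha: Sigma is ranked higher on 6+2 = 8 ballots, Alpha on 5. Sigma wins 8–5.
Sigma vs Zeta: 11 to 2, Sigma.
Sigma vs Eta: 9 to 4, Sigma.
Sigma beats Kappa, Alpha, Zeta, Eta — 4 pairwise wins.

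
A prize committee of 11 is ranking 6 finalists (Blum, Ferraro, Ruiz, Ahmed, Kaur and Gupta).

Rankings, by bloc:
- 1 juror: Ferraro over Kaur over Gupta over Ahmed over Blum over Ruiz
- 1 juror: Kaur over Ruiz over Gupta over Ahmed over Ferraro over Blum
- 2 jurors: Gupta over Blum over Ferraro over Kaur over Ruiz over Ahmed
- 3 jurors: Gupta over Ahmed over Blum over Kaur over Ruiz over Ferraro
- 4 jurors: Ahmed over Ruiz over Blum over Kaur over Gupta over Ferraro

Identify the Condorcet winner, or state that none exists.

none

Head-to-head results (11 jurors):
Blum vs Ferraro: 9 to 2, Blum.
Blum vs Ruiz: 6 to 5, Blum.
Blum vs Ahmed: Blum preferred on 2 ballots; Ahmed wins 9–2.
Blum vs Kaur: Blum preferred on 2+3+4 = 9 ballots; Blum wins 9–2.
Blum vs Gupta: Blum preferred on 4 ballots; Gupta wins 7–4.
Ferraro vs Ruiz: Ferraro preferred on 1+2 = 3 ballots; Ruiz wins 8–3.
Ferraro vs Ahmed: Ferraro preferred on 1+2 = 3 ballots; Ahmed wins 8–3.
Ferraro vs Kaur: 1+2 = 3 for Ferraro, 8 for Kaur — Kaur by 8–3.
Ferraro vs Gupta: Ferraro is ranked higher on 1 ballot, Gupta on 10. Gupta wins 10–1.
Ruiz vs Ahmed: Ruiz preferred on 1+2 = 3 ballots; Ahmed wins 8–3.
Ruiz vs Kaur: Ruiz preferred on 4 ballots; Kaur wins 7–4.
Ruiz vs Gupta: Ruiz is ranked higher on 1+4 = 5 ballots, Gupta on 6. Gupta wins 6–5.
Ahmed vs Kaur: Ahmed preferred on 3+4 = 7 ballots; Ahmed wins 7–4.
Ahmed vs Gupta: Ahmed preferred on 4 ballots; Gupta wins 7–4.
Kaur vs Gupta: 6 to 5, Kaur.
Each nominee drops at least one matchup (Blum loses to Ahmed; Ferraro loses to Blum; Ruiz loses to Blum; Ahmed loses to Gupta; Kaur loses to Blum; Gupta loses to Kaur); the cycle Blum beats Kaur beats Gupta beats Blum rules out a Condorcet winner.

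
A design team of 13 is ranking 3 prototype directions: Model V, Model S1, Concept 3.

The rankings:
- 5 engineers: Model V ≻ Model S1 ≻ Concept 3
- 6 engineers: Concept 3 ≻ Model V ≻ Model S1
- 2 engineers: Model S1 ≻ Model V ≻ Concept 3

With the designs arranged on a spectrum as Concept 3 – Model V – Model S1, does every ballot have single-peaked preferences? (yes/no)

yes

Axis positions: Concept 3=1, Model V=2, Model S1=3.
Group 1 (peak Model V at position 2): ranking walks positions 2-3-1, expanding outward from the peak — single-peaked.
Group 2 (peak Concept 3 at position 1): ranking walks positions 1-2-3, expanding outward from the peak — single-peaked.
Group 3 (peak Model S1 at position 3): ranking walks positions 3-2-1, expanding outward from the peak — single-peaked.
Every ranking is single-peaked on this axis.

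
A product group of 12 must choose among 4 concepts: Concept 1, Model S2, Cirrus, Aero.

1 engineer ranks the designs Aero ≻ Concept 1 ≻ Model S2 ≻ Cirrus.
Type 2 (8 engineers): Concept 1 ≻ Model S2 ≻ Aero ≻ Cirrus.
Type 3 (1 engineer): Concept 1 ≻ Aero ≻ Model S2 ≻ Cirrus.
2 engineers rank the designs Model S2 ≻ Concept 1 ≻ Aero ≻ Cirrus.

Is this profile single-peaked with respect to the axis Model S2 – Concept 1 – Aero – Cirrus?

yes

Axis positions: Model S2=1, Concept 1=2, Aero=3, Cirrus=4.
Type 1 (peak Aero at position 3): ranking walks positions 3-2-1-4, expanding outward from the peak — single-peaked.
Type 2 (peak Concept 1 at position 2): ranking walks positions 2-1-3-4, expanding outward from the peak — single-peaked.
Type 3 (peak Concept 1 at position 2): ranking walks positions 2-3-1-4, expanding outward from the peak — single-peaked.
Type 4 (peak Model S2 at position 1): ranking walks positions 1-2-3-4, expanding outward from the peak — single-peaked.
Every ranking is single-peaked on this axis.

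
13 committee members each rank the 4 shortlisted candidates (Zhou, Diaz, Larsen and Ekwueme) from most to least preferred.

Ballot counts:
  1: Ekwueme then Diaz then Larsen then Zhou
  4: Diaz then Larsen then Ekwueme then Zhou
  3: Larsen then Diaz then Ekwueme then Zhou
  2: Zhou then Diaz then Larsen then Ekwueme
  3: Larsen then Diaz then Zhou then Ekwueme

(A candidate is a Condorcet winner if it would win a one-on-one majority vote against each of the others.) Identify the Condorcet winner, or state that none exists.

Head-to-head results (13 committee members):
Zhou vs Diaz: Zhou preferred on 2 ballots; Diaz wins 11–2.
Zhou vs Larsen: Larsen, 11–2.
Zhou vs Ekwueme: 5 to 8, Ekwueme.
Diaz vs Larsen: Diaz is ranked higher on 1+4+2 = 7 ballots, Larsen on 6. Diaz wins 7–6.
Diaz vs Ekwueme: Diaz wins 12–1.
Larsen vs Ekwueme: Larsen is ranked higher on 4+3+2+3 = 12 ballots, Ekwueme on 1. Larsen wins 12–1.
Only Diaz has no losses; Diaz is the Condorcet winner.

Diaz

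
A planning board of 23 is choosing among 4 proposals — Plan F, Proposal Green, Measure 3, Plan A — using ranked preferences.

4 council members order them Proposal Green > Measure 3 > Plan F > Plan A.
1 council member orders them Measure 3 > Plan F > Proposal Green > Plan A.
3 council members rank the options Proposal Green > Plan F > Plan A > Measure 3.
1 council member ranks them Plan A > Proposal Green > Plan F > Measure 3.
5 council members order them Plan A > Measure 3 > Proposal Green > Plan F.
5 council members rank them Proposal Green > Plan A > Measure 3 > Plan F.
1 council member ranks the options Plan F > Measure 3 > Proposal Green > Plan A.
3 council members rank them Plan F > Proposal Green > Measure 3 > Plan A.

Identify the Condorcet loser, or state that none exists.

none

Pairwise majorities:
Plan F vs Proposal Green: 5 to 18, Proposal Green.
Plan F vs Measure 3: 8 to 15, Measure 3.
Plan F vs Plan A: 12 to 11, Plan F.
Proposal Green vs Measure 3: Proposal Green, 16–7.
Proposal Green vs Plan A: Proposal Green wins 17–6.
Measure 3 vs Plan A: Measure 3 is ranked higher on 4+1+1+3 = 9 ballots, Plan A on 14. Plan A wins 14–9.
Each option has at least one pairwise win (Plan F beats Plan A; Proposal Green beats Plan F; Measure 3 beats Plan F; Plan A beats Measure 3) — no Condorcet loser.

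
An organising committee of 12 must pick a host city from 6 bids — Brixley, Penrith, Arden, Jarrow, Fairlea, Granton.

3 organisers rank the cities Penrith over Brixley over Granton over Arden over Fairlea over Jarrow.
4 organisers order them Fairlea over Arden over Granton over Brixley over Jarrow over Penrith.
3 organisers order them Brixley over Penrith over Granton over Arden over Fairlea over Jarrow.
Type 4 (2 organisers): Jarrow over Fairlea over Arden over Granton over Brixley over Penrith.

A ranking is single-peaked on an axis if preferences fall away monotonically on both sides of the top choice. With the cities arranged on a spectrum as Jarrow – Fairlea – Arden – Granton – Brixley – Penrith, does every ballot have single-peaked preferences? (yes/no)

yes

Axis positions: Jarrow=1, Fairlea=2, Arden=3, Granton=4, Brixley=5, Penrith=6.
Type 1 (peak Penrith at position 6): ranking walks positions 6-5-4-3-2-1, expanding outward from the peak — single-peaked.
Type 2 (peak Fairlea at position 2): ranking walks positions 2-3-4-5-1-6, expanding outward from the peak — single-peaked.
Type 3 (peak Brixley at position 5): ranking walks positions 5-6-4-3-2-1, expanding outward from the peak — single-peaked.
Type 4 (peak Jarrow at position 1): ranking walks positions 1-2-3-4-5-6, expanding outward from the peak — single-peaked.
Every ranking is single-peaked on this axis.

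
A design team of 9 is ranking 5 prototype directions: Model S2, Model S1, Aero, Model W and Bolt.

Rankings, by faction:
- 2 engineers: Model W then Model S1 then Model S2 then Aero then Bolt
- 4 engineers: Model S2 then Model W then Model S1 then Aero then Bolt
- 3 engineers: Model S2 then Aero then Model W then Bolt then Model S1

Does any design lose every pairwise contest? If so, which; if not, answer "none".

Head-to-head results (9 engineers):
Model S2 vs Model S1: Model S2, 7–2.
Model S2 vs Aero: 2+4+3 = 9 for Model S2, 0 for Aero — Model S2 by 9–0.
Model S2 vs Model W: Model S2 preferred on 4+3 = 7 ballots; Model S2 wins 7–2.
Model S2 vs Bolt: 2+4+3 = 9 for Model S2, 0 for Bolt — Model S2 by 9–0.
Model S1 vs Aero: 6 to 3, Model S1.
Model S1 vs Model W: 0 to 9, Model W.
Model S1 vs Bolt: Model S1 preferred on 2+4 = 6 ballots; Model S1 wins 6–3.
Aero vs Model W: Model W wins 6–3.
Aero vs Bolt: Aero, 9–0.
Model W–Bolt: Model W 9–0.
Only Bolt has no wins; Bolt is the Condorcet loser.

Bolt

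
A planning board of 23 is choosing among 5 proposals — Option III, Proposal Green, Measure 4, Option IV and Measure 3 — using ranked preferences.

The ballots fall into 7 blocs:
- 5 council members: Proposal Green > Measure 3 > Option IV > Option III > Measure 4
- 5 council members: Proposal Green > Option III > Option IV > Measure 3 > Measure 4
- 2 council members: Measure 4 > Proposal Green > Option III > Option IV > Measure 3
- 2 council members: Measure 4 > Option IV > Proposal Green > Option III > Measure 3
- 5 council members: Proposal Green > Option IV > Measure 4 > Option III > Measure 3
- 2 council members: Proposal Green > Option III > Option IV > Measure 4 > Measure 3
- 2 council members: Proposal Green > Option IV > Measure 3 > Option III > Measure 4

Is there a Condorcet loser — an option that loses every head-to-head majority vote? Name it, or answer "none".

Pairwise majorities:
Option III vs Proposal Green: Proposal Green, 23–0.
Option III vs Measure 4: Option III is ranked higher on 5+5+2+2 = 14 ballots, Measure 4 on 9. Option III wins 14–9.
Option III vs Option IV: Option IV, 14–9.
Option III vs Measure 3: 16 to 7, Option III.
Proposal Green–Measure 4: Proposal Green 19–4.
Proposal Green–Option IV: Proposal Green 21–2.
Proposal Green vs Measure 3: Proposal Green is ranked higher on 23 ballots, Measure 3 on 0. Proposal Green wins 23–0.
Measure 4 vs Option IV: 4 to 19, Option IV.
Measure 4 vs Measure 3: Measure 3 wins 12–11.
Option IV vs Measure 3: 18 to 5, Option IV.
Only Measure 4 has no wins; Measure 4 is the Condorcet loser.

Measure 4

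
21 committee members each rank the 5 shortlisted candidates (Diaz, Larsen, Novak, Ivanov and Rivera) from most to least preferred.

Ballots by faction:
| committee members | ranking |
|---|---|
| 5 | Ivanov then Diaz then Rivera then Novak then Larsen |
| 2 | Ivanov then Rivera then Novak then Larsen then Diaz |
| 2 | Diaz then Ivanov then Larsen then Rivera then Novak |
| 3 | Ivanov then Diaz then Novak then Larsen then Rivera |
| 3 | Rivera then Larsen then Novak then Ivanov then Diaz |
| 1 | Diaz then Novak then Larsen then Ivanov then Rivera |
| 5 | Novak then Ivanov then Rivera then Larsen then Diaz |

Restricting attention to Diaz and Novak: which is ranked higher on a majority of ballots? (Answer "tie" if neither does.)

Diaz

Ballots ranking Diaz above Novak: 5 + 2 + 3 + 1 = 11.
Ballots ranking Novak above Diaz: 21 − 11 = 10.
Diaz wins the head-to-head 11–10.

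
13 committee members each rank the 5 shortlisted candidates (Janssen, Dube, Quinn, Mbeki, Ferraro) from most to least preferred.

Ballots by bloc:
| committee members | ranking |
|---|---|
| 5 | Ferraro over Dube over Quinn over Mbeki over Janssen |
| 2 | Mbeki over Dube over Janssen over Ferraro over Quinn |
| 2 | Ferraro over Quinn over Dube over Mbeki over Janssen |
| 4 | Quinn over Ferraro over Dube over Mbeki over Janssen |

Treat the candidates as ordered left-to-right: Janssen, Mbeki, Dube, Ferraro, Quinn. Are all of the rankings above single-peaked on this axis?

Axis positions: Janssen=1, Mbeki=2, Dube=3, Ferraro=4, Quinn=5.
Bloc 1 (peak Ferraro at position 4): ranking walks positions 4-3-5-2-1, expanding outward from the peak — single-peaked.
Bloc 2 (peak Mbeki at position 2): ranking walks positions 2-3-1-4-5, expanding outward from the peak — single-peaked.
Bloc 3 (peak Ferraro at position 4): ranking walks positions 4-5-3-2-1, expanding outward from the peak — single-peaked.
Bloc 4 (peak Quinn at position 5): ranking walks positions 5-4-3-2-1, expanding outward from the peak — single-peaked.
Every ranking is single-peaked on this axis.

yes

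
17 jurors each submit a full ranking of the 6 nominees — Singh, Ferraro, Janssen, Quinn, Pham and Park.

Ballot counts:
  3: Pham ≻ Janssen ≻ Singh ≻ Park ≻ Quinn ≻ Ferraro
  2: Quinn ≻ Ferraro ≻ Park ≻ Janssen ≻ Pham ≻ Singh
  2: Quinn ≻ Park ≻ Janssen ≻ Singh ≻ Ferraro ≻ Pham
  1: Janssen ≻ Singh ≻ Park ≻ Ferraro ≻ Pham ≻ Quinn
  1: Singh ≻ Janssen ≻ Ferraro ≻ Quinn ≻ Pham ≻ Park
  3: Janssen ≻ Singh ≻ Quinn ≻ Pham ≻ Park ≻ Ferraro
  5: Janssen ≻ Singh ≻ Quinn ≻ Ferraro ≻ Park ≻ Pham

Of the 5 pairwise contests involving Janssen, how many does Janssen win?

5

Janssen against each rival (17 jurors):
Janssen vs Singh: Janssen wins 16–1.
Janssen vs Ferraro: 15 to 2, Janssen.
Janssen vs Quinn: Janssen is ranked higher on 3+1+1+3+5 = 13 ballots, Quinn on 4. Janssen wins 13–4.
Janssen vs Pham: Janssen preferred on 2+2+1+1+3+5 = 14 ballots; Janssen wins 14–3.
Janssen–Park: Janssen 13–4.
Janssen beats Singh, Ferraro, Quinn, Pham, Park — 5 pairwise wins.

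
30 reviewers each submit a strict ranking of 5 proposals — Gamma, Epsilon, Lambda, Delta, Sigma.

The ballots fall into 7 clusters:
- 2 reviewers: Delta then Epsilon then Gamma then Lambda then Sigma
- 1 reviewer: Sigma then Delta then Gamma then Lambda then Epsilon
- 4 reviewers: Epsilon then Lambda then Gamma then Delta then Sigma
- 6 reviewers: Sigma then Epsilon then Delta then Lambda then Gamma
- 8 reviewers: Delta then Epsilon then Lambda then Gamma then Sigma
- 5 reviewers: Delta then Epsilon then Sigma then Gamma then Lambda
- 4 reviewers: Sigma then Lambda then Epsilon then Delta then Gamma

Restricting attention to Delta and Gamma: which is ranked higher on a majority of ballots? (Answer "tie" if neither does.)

Delta

Ballots ranking Delta above Gamma: 2 + 1 + 6 + 8 + 5 + 4 = 26.
Ballots ranking Gamma above Delta: 30 − 26 = 4.
Delta wins the head-to-head 26–4.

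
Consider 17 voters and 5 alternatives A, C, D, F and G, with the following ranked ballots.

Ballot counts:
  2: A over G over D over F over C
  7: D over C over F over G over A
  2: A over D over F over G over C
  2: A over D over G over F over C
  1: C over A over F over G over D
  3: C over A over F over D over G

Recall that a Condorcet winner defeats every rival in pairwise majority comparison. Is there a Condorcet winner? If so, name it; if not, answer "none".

none

Pairwise majorities:
A vs C: 6 to 11, C.
A vs D: 2+2+2+1+3 = 10 for A, 7 for D — A by 10–7.
A vs F: 2+2+2+1+3 = 10 for A, 7 for F — A by 10–7.
A vs G: A is ranked higher on 2+2+2+1+3 = 10 ballots, G on 7. A wins 10–7.
C vs D: 1+3 = 4 for C, 13 for D — D by 13–4.
C vs F: C preferred on 7+1+3 = 11 ballots; C wins 11–6.
C vs G: 7+1+3 = 11 for C, 6 for G — C by 11–6.
D vs F: D preferred on 2+7+2+2 = 13 ballots; D wins 13–4.
D vs G: 7+2+2+3 = 14 for D, 3 for G — D by 14–3.
F vs G: F preferred on 7+2+1+3 = 13 ballots; F wins 13–4.
Every alternative loses at least once (A loses to C; C loses to D; D loses to A; F loses to A; G loses to A). The majority relation contains the cycle A beats D beats C beats A, so there is no Condorcet winner.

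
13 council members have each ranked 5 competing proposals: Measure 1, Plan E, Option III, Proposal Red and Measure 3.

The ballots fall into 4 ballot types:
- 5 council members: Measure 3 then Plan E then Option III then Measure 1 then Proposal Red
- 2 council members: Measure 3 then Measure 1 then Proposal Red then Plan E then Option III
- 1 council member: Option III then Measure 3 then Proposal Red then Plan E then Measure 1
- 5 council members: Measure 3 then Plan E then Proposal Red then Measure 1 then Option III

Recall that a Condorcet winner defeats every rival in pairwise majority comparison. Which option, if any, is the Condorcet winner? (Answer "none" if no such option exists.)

Measure 3

Check each pair by majority over 13 ballots:
Measure 1 vs Plan E: Measure 1 preferred on 2 ballots; Plan E wins 11–2.
Measure 1 vs Option III: Measure 1 wins 7–6.
Measure 1 vs Proposal Red: 7 to 6, Measure 1.
Measure 1 vs Measure 3: 0 to 13, Measure 3.
Plan E vs Option III: Plan E preferred on 5+2+5 = 12 ballots; Plan E wins 12–1.
Plan E vs Proposal Red: Plan E is ranked higher on 5+5 = 10 ballots, Proposal Red on 3. Plan E wins 10–3.
Plan E vs Measure 3: Measure 3 wins 13–0.
Option III vs Proposal Red: 5+1 = 6 for Option III, 7 for Proposal Red — Proposal Red by 7–6.
Option III vs Measure 3: 1 to 12, Measure 3.
Proposal Red vs Measure 3: Measure 3 wins 13–0.
Only Measure 3 has no losses; Measure 3 is the Condorcet winner.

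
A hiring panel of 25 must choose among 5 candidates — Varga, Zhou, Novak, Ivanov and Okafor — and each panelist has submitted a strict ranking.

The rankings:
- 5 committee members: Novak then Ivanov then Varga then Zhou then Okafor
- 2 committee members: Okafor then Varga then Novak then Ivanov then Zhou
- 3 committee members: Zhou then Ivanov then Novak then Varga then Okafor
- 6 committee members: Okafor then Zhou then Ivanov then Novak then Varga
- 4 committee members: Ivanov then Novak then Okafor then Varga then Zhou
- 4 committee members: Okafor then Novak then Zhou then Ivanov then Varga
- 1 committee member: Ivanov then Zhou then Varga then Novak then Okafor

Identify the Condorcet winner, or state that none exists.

Check each pair by majority over 25 ballots:
Varga vs Zhou: Varga is ranked higher on 5+2+4 = 11 ballots, Zhou on 14. Zhou wins 14–11.
Varga vs Novak: 3 to 22, Novak.
Varga vs Ivanov: Varga preferred on 2 ballots; Ivanov wins 23–2.
Varga vs Okafor: Varga preferred on 5+3+1 = 9 ballots; Okafor wins 16–9.
Zhou vs Novak: Zhou is ranked higher on 3+6+1 = 10 ballots, Novak on 15. Novak wins 15–10.
Zhou vs Ivanov: Zhou preferred on 3+6+4 = 13 ballots; Zhou wins 13–12.
Zhou vs Okafor: 5+3+1 = 9 for Zhou, 16 for Okafor — Okafor by 16–9.
Novak vs Ivanov: Novak is ranked higher on 5+2+4 = 11 ballots, Ivanov on 14. Ivanov wins 14–11.
Novak vs Okafor: Novak preferred on 5+3+4+1 = 13 ballots; Novak wins 13–12.
Ivanov vs Okafor: 5+3+4+1 = 13 for Ivanov, 12 for Okafor — Ivanov by 13–12.
Every candidate loses at least once (Varga loses to Zhou; Zhou loses to Novak; Novak loses to Ivanov; Ivanov loses to Zhou; Okafor loses to Novak). The majority relation contains the cycle Zhou > Ivanov > Novak > Zhou, so there is no Condorcet winner.

none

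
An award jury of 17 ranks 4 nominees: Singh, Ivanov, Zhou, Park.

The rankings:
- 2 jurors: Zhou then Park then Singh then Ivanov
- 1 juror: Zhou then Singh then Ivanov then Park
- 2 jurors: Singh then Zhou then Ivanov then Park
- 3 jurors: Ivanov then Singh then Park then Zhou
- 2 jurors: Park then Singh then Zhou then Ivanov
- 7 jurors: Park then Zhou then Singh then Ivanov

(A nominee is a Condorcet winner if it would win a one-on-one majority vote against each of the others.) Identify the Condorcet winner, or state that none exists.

Head-to-head results (17 jurors):
Singh vs Ivanov: Singh is ranked higher on 2+1+2+2+7 = 14 ballots, Ivanov on 3. Singh wins 14–3.
Singh vs Zhou: 2+3+2 = 7 for Singh, 10 for Zhou — Zhou by 10–7.
Singh vs Park: 6 to 11, Park.
Ivanov vs Zhou: 3 to 14, Zhou.
Ivanov vs Park: 6 to 11, Park.
Zhou vs Park: Zhou is ranked higher on 2+1+2 = 5 ballots, Park on 12. Park wins 12–5.
Only Park has no losses; Park is the Condorcet winner.

Park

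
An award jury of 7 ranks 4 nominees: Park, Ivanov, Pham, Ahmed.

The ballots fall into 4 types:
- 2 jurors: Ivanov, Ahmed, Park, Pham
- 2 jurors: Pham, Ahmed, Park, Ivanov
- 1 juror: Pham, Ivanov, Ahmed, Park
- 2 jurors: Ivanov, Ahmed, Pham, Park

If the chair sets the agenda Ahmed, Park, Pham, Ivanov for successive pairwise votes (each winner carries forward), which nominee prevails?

Ivanov

Round 1: Ahmed vs Park — 7–0, Ahmed advances.
Round 2: Ahmed vs Pham — 4–3, Ahmed advances.
Round 3: Ahmed vs Ivanov — 2–5, Ivanov advances.
Ivanov survives the agenda.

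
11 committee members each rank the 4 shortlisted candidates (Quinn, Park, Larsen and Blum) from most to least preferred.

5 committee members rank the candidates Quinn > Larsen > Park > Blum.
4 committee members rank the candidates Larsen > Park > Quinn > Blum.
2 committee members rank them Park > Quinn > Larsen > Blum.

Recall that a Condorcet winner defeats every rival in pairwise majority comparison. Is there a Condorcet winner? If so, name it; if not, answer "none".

none

Check each pair by majority over 11 ballots:
Quinn vs Park: 5 for Quinn, 6 for Park — Park by 6–5.
Quinn vs Larsen: 7 to 4, Quinn.
Quinn vs Blum: Quinn is ranked higher on 5+4+2 = 11 ballots, Blum on 0. Quinn wins 11–0.
Park vs Larsen: Park preferred on 2 ballots; Larsen wins 9–2.
Park vs Blum: 11 to 0, Park.
Larsen vs Blum: 5+4+2 = 11 for Larsen, 0 for Blum — Larsen by 11–0.
Each candidate drops at least one matchup (Quinn loses to Park; Park loses to Larsen; Larsen loses to Quinn; Blum loses to Quinn); the cycle Quinn → Larsen → Park → Quinn rules out a Condorcet winner.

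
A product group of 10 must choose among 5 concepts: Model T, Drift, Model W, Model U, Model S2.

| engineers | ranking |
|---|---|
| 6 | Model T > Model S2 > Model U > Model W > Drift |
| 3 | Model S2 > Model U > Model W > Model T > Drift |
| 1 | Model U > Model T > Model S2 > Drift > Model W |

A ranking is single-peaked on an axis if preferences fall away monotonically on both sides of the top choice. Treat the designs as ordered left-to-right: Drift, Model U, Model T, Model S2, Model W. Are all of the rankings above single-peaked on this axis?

no

Axis positions: Drift=1, Model U=2, Model T=3, Model S2=4, Model W=5.
Faction 1 (peak Model T at position 3): ranking walks positions 3-4-2-5-1, expanding outward from the peak — single-peaked.
Faction 2: ranking walks positions 4-2-5-3-1; Model U is ranked above Model T even though Model T lies between Model U and the peak Model S2 on the axis — preferences dip and rise again. Not single-peaked.
Faction 3 (peak Model U at position 2): ranking walks positions 2-3-4-1-5, expanding outward from the peak — single-peaked.
Faction 2 violates single-peakedness, so the profile is not single-peaked on this axis.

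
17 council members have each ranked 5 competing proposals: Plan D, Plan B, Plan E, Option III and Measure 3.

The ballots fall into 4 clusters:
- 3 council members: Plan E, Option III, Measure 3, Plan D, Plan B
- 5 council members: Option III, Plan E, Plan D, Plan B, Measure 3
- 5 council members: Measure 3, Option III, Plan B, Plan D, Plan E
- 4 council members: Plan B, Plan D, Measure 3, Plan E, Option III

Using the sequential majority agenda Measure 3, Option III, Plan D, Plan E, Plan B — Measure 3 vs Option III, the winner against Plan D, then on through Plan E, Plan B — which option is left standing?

Plan B

Round 1: Measure 3 vs Option III — 9–8, Measure 3 advances.
Round 2: Measure 3 vs Plan D — 8–9, Plan D advances.
Round 3: Plan D vs Plan E — 9–8, Plan D advances.
Round 4: Plan D vs Plan B — 8–9, Plan B advances.
Plan B survives the agenda.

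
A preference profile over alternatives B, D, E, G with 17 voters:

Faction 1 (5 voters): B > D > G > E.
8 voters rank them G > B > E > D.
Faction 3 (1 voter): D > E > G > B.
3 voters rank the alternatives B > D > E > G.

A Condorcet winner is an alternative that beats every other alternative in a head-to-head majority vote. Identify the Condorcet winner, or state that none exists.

none

Check each pair by majority over 17 ballots:
B vs D: 5+8+3 = 16 for B, 1 for D — B by 16–1.
B vs E: B is ranked higher on 5+8+3 = 16 ballots, E on 1. B wins 16–1.
B vs G: 5+3 = 8 for B, 9 for G — G by 9–8.
D vs E: 9 to 8, D.
D vs G: 5+1+3 = 9 for D, 8 for G — D by 9–8.
E vs G: 4 to 13, G.
Every alternative loses at least once (B loses to G; D loses to B; E loses to B; G loses to D). The majority relation contains the cycle B beats D beats G beats B, so there is no Condorcet winner.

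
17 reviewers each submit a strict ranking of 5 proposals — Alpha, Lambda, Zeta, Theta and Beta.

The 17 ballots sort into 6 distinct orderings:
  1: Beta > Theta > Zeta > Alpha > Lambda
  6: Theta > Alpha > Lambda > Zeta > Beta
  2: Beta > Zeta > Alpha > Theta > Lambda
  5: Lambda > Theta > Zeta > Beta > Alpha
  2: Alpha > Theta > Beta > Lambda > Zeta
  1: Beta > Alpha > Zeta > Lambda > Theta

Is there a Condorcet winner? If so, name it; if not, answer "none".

Check each pair by majority over 17 ballots:
Alpha vs Lambda: Alpha preferred on 1+6+2+2+1 = 12 ballots; Alpha wins 12–5.
Alpha vs Zeta: 6+2+1 = 9 for Alpha, 8 for Zeta — Alpha by 9–8.
Alpha vs Theta: 5 to 12, Theta.
Alpha vs Beta: 6+2 = 8 for Alpha, 9 for Beta — Beta by 9–8.
Lambda vs Zeta: Lambda preferred on 6+5+2 = 13 ballots; Lambda wins 13–4.
Lambda vs Theta: 6 to 11, Theta.
Lambda vs Beta: 11 to 6, Lambda.
Zeta vs Theta: Zeta preferred on 2+1 = 3 ballots; Theta wins 14–3.
Zeta vs Beta: Zeta preferred on 6+5 = 11 ballots; Zeta wins 11–6.
Theta vs Beta: Theta preferred on 6+5+2 = 13 ballots; Theta wins 13–4.
Theta wins every pairwise contest, so Theta is the Condorcet winner.

Theta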